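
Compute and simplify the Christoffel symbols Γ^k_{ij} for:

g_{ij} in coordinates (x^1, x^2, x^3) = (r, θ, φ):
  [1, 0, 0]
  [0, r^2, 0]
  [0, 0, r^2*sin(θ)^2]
Using Γ^k_{ij} = (1/2) g^{km} (∂_i g_{mj} + ∂_j g_{mi} - ∂_m g_{ij}); the metric is diagonal, so only the m = k term contributes.
Non-zero symbols (using the symmetry Γ^k_{ij} = Γ^k_{ji}):
Γ^r_{θ θ} = (1/2) g^{rr} (∂_θ g_{rθ} + ∂_θ g_{rθ} - ∂_r g_{θθ}) = (1/2)(1)((0) + (0) - (2*r)) = -r
Γ^r_{φ φ} = (1/2) g^{rr} (∂_φ g_{rφ} + ∂_φ g_{rφ} - ∂_r g_{φφ}) = (1/2)(1)((0) + (0) - (2*r*sin(θ)^2)) = -r*sin(θ)^2
Γ^θ_{r θ} = (1/2) g^{θθ} (∂_r g_{θθ} + ∂_θ g_{θr} - ∂_θ g_{rθ}) = (1/2)(1/r^2)((2*r) + (0) - (0)) = 1/r
Γ^θ_{φ φ} = (1/2) g^{θθ} (∂_φ g_{θφ} + ∂_φ g_{θφ} - ∂_θ g_{φφ}) = (1/2)(1/r^2)((0) + (0) - (r^2*sin(2*θ))) = -sin(2*θ)/2
Γ^φ_{r φ} = (1/2) g^{φφ} (∂_r g_{φφ} + ∂_φ g_{φr} - ∂_φ g_{rφ}) = (1/2)(1/(r^2*sin(θ)^2))((2*r*sin(θ)^2) + (0) - (0)) = 1/r
Γ^φ_{θ φ} = (1/2) g^{φφ} (∂_θ g_{φφ} + ∂_φ g_{φθ} - ∂_φ g_{θφ}) = (1/2)(1/(r^2*sin(θ)^2))((r^2*sin(2*θ)) + (0) - (0)) = 1/tan(θ)
All other Christoffel symbols are zero.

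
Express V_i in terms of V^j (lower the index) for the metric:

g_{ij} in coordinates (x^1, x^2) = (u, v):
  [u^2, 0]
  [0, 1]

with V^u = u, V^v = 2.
V_i = g_{ij} V^j:
V_u = (u^2)(u) + (0)(2) = u^3
V_v = (0)(u) + (1)(2) = 2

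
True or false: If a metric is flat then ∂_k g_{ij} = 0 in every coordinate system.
Flatness means R^i_{jkl} = 0; the components can still vary, e.g. the flat plane in polar coordinates has g_{θθ} = r^2.
False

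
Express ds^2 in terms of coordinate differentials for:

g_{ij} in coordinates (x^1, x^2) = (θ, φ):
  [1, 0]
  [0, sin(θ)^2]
ds^2 = g_{ij} dx^i dx^j; only the non-zero components contribute.
ds^2 = dθ^2 + sin(θ)^2 dφ^2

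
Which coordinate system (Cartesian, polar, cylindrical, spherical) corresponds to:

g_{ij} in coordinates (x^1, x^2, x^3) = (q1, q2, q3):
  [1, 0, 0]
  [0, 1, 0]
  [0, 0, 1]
All components are constant and the metric is the identity, i.e. orthonormal rectilinear coordinates.
Cartesian (3D) coordinates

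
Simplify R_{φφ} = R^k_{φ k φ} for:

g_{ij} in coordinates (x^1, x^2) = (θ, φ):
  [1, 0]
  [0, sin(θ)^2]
Non-zero Christoffel symbols (Γ^k_{ij} = Γ^k_{ji}):
Γ^θ_{φ φ} = -sin(2*θ)/2
Γ^φ_{θ φ} = 1/tan(θ)
R^θ_{φ θ φ} = ∂_θ Γ^θ_{φ φ} - ∂_φ Γ^θ_{φ θ} + Γ^θ_{θ m} Γ^m_{φ φ} - Γ^θ_{φ m} Γ^m_{φ θ}
  = (-cos(2*θ)) - (0) + (0) - (-cos(θ)^2) = sin(θ)^2
R^φ_{φ φ φ} = 0 (a repeated index in an antisymmetric pair)
R_{φφ} = R^θ_{φ θ φ} + R^φ_{φ φ φ} = (sin(θ)^2) + (0) = sin(θ)^2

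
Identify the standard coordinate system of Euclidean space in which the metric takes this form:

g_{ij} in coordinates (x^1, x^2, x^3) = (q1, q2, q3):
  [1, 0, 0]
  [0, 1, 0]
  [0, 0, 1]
All components are constant and the metric is the identity, i.e. orthonormal rectilinear coordinates.
Cartesian (3D) coordinates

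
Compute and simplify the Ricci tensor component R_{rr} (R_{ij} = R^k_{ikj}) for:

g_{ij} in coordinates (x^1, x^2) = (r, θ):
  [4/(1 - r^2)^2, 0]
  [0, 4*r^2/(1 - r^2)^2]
Non-zero Christoffel symbols (Γ^k_{ij} = Γ^k_{ji}):
Γ^r_{r r} = 2*r/(1 - r^2)
Γ^r_{θ θ} = (r^3 + r)/(r^2 - 1)
Γ^θ_{r θ} = (-r^2 - 1)/(r^3 - r)
R^r_{r r r} = 0 (a repeated index in an antisymmetric pair)
R^θ_{r θ r} = ∂_θ Γ^θ_{r r} - ∂_r Γ^θ_{r θ} + Γ^θ_{θ m} Γ^m_{r r} - Γ^θ_{r m} Γ^m_{r θ}
  = (0) - ((r^4 + 4*r^2 - 1)/(r^3 - r)^2) + (2*(r^2 + 1)/(r^2 - 1)^2) - ((r^2 + 1)^2/(r^3 - r)^2) = -4/(r^2 - 1)^2
R_{rr} = R^r_{r r r} + R^θ_{r θ r} = (0) + (-4/(r^2 - 1)^2) = -4/(r^2 - 1)^2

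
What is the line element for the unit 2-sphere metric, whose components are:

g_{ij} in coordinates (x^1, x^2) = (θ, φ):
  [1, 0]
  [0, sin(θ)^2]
ds^2 = g_{ij} dx^i dx^j; only the non-zero components contribute.
ds^2 = dθ^2 + sin(θ)^2 dφ^2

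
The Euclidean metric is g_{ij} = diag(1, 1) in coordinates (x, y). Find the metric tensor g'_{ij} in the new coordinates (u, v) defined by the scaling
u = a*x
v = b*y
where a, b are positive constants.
Invert the transformation: x = u/a, y = v/b
g'_{ij} = (∂x^k/∂x'^i)(∂x^l/∂x'^j) g_{kl}; with g_{kl} = δ_{kl} this is Σ_k (∂x^k/∂x'^i)(∂x^k/∂x'^j).
Jacobian: ∂x/∂u = 1/a, ∂x/∂v = 0, ∂y/∂u = 0, ∂y/∂v = 1/b
g'_{uu} = (1/a)(1/a) + (0)(0) = 1/a^2
g'_{uv} = (1/a)(0) + (0)(1/b) = 0
g'_{vv} = (0)(0) + (1/b)(1/b) = 1/b^2
g'_{ij} = diag(1/a^2, 1/b^2)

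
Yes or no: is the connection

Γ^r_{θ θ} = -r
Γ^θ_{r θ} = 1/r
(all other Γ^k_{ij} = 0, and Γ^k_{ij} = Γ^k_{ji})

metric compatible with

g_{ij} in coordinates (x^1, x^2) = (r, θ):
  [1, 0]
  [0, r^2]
Using ∇_k g_{ij} = ∂_k g_{ij} - Γ^m_{ki} g_{mj} - Γ^m_{kj} g_{im}:
e.g. ∇_r g_{θθ} = (2*r) - (r) - (r) = 0
Every component ∇_k g_{ij} vanishes: the connection is metric compatible.
Yes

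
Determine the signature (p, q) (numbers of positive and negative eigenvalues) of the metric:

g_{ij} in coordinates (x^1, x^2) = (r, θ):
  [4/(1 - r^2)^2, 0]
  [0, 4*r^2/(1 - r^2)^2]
The metric is diagonal, so its eigenvalues are the diagonal entries: 4/(1 - r^2)^2, 4*r^2/(1 - r^2)^2 (at a generic point, where coordinate-dependent entries are positive).
2 positive, 0 negative.
(2, 0) - Riemannian (positive definite)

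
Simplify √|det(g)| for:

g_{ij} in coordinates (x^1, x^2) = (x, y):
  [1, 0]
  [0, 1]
det(g) = 1
√|det(g)| = 1
Volume element: dV = 1 dx dy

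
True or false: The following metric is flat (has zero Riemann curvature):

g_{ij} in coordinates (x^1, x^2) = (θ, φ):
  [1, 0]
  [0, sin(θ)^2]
Non-zero Christoffel symbols:
Γ^θ_{φ φ} = -sin(2*θ)/2
Γ^φ_{θ φ} = 1/tan(θ)
Ricci tensor: R_{θθ} = 1, R_{θφ} = 0, R_{φφ} = sin(θ)^2
The Ricci tensor is non-zero, so the Riemann tensor is non-zero: not flat.
False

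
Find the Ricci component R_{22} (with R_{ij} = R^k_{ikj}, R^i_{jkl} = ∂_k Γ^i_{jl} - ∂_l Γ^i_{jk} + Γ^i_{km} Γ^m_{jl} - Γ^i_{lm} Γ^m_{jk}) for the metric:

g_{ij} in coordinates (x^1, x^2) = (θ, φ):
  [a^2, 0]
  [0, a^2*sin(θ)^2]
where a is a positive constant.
Non-zero Christoffel symbols (Γ^k_{ij} = Γ^k_{ji}):
Γ^θ_{φ φ} = -sin(2*θ)/2
Γ^φ_{θ φ} = 1/tan(θ)
R^θ_{φ θ φ} = ∂_θ Γ^θ_{φ φ} - ∂_φ Γ^θ_{φ θ} + Γ^θ_{θ m} Γ^m_{φ φ} - Γ^θ_{φ m} Γ^m_{φ θ}
  = (-cos(2*θ)) - (0) + (0) - (-cos(θ)^2) = sin(θ)^2
R^φ_{φ φ φ} = 0 (a repeated index in an antisymmetric pair)
R_{φφ} = R^θ_{φ θ φ} + R^φ_{φ φ φ} = (sin(θ)^2) + (0) = sin(θ)^2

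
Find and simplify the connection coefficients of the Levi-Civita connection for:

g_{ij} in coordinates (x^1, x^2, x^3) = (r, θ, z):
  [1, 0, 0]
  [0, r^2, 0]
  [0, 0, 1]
Using Γ^k_{ij} = (1/2) g^{km} (∂_i g_{mj} + ∂_j g_{mi} - ∂_m g_{ij}); the metric is diagonal, so only the m = k term contributes.
Non-zero symbols (using the symmetry Γ^k_{ij} = Γ^k_{ji}):
Γ^r_{θ θ} = (1/2) g^{rr} (∂_θ g_{rθ} + ∂_θ g_{rθ} - ∂_r g_{θθ}) = (1/2)(1)((0) + (0) - (2*r)) = -r
Γ^θ_{r θ} = (1/2) g^{θθ} (∂_r g_{θθ} + ∂_θ g_{θr} - ∂_θ g_{rθ}) = (1/2)(1/r^2)((2*r) + (0) - (0)) = 1/r
All other Christoffel symbols are zero.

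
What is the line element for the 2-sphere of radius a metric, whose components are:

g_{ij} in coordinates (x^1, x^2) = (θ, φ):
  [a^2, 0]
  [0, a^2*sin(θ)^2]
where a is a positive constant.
ds^2 = g_{ij} dx^i dx^j; only the non-zero components contribute.
ds^2 = a^2 dθ^2 + a^2*sin(θ)^2 dφ^2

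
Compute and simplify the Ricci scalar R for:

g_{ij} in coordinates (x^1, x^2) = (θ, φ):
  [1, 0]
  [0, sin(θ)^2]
Non-zero Christoffel symbols (Γ^k_{ij} = Γ^k_{ji}):
Γ^θ_{φ φ} = -sin(2*θ)/2
Γ^φ_{θ φ} = 1/tan(θ)
Ricci tensor (R_{ij} = R^k_{ikj}): R_{θθ} = 1, R_{θφ} = 0, R_{φφ} = sin(θ)^2
Inverse metric: g^{θθ} = 1, g^{φφ} = 1/sin(θ)^2
R = g^{ij} R_{ij} = (1)(1) + (1/sin(θ)^2)(sin(θ)^2) = 2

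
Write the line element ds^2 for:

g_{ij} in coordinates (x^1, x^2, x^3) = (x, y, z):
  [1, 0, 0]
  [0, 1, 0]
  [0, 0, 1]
ds^2 = g_{ij} dx^i dx^j; only the non-zero components contribute.
ds^2 = dx^2 + dy^2 + dz^2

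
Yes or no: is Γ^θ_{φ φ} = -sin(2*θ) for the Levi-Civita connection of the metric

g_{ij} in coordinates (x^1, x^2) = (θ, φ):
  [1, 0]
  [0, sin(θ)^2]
Γ^θ_{φ φ} = (1/2) g^{θθ} (∂_φ g_{θφ} + ∂_φ g_{θφ} - ∂_θ g_{φφ}) = (1/2)(1)((0) + (0) - (sin(2*θ))) = -sin(2*θ)/2
This differs from the proposed value -sin(2*θ).
No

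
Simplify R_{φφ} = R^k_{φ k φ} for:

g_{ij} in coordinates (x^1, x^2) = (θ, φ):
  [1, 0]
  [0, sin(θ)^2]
Non-zero Christoffel symbols (Γ^k_{ij} = Γ^k_{ji}):
Γ^θ_{φ φ} = -sin(2*θ)/2
Γ^φ_{θ φ} = 1/tan(θ)
R^θ_{φ θ φ} = ∂_θ Γ^θ_{φ φ} - ∂_φ Γ^θ_{φ θ} + Γ^θ_{θ m} Γ^m_{φ φ} - Γ^θ_{φ m} Γ^m_{φ θ}
  = (-cos(2*θ)) - (0) + (0) - (-cos(θ)^2) = sin(θ)^2
R^φ_{φ φ φ} = 0 (a repeated index in an antisymmetric pair)
R_{φφ} = R^θ_{φ θ φ} + R^φ_{φ φ φ} = (sin(θ)^2) + (0) = sin(θ)^2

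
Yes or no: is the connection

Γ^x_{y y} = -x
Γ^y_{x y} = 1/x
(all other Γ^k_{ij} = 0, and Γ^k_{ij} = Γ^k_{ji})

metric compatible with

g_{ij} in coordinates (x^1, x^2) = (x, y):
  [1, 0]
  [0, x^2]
Using ∇_k g_{ij} = ∂_k g_{ij} - Γ^m_{ki} g_{mj} - Γ^m_{kj} g_{im}:
e.g. ∇_x g_{yy} = (2*x) - (x) - (x) = 0
Every component ∇_k g_{ij} vanishes: the connection is metric compatible.
Yes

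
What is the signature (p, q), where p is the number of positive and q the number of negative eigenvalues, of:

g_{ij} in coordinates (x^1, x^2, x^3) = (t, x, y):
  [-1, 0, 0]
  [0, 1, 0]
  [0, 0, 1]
The metric is diagonal, so its eigenvalues are the diagonal entries: -1, 1, 1 (at a generic point, where coordinate-dependent entries are positive).
2 positive, 1 negative.
(2, 1) - Lorentzian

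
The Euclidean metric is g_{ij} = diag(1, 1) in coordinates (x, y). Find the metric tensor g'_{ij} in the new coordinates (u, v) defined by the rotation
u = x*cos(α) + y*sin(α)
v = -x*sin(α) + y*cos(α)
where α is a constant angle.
Invert the transformation: x = u*cos(α) - v*sin(α), y = u*sin(α) + v*cos(α)
g'_{ij} = (∂x^k/∂x'^i)(∂x^l/∂x'^j) g_{kl}; with g_{kl} = δ_{kl} this is Σ_k (∂x^k/∂x'^i)(∂x^k/∂x'^j).
Jacobian: ∂x/∂u = cos(α), ∂x/∂v = -sin(α), ∂y/∂u = sin(α), ∂y/∂v = cos(α)
g'_{uu} = (cos(α))(cos(α)) + (sin(α))(sin(α)) = 1
g'_{uv} = (cos(α))(-sin(α)) + (sin(α))(cos(α)) = 0
g'_{vv} = (-sin(α))(-sin(α)) + (cos(α))(cos(α)) = 1
g'_{ij} = diag(1, 1)
The Euclidean metric is invariant under rotations.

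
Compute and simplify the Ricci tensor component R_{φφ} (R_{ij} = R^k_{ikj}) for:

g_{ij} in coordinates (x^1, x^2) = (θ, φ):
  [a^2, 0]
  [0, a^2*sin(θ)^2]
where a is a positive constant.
Non-zero Christoffel symbols (Γ^k_{ij} = Γ^k_{ji}):
Γ^θ_{φ φ} = -sin(2*θ)/2
Γ^φ_{θ φ} = 1/tan(θ)
R^θ_{φ θ φ} = ∂_θ Γ^θ_{φ φ} - ∂_φ Γ^θ_{φ θ} + Γ^θ_{θ m} Γ^m_{φ φ} - Γ^θ_{φ m} Γ^m_{φ θ}
  = (-cos(2*θ)) - (0) + (0) - (-cos(θ)^2) = sin(θ)^2
R^φ_{φ φ φ} = 0 (a repeated index in an antisymmetric pair)
R_{φφ} = R^θ_{φ θ φ} + R^φ_{φ φ φ} = (sin(θ)^2) + (0) = sin(θ)^2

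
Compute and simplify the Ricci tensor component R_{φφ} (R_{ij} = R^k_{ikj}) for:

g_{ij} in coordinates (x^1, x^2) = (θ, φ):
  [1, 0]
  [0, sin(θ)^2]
Non-zero Christoffel symbols (Γ^k_{ij} = Γ^k_{ji}):
Γ^θ_{φ φ} = -sin(2*θ)/2
Γ^φ_{θ φ} = 1/tan(θ)
R^θ_{φ θ φ} = ∂_θ Γ^θ_{φ φ} - ∂_φ Γ^θ_{φ θ} + Γ^θ_{θ m} Γ^m_{φ φ} - Γ^θ_{φ m} Γ^m_{φ θ}
  = (-cos(2*θ)) - (0) + (0) - (-cos(θ)^2) = sin(θ)^2
R^φ_{φ φ φ} = 0 (a repeated index in an antisymmetric pair)
R_{φφ} = R^θ_{φ θ φ} + R^φ_{φ φ φ} = (sin(θ)^2) + (0) = sin(θ)^2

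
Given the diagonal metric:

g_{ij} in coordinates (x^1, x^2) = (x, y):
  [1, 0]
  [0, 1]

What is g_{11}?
With x^1 = x, x^2 = y, g_{11} = g_{xx} is the row-1, column-1 entry of the matrix.
g_{11} = 1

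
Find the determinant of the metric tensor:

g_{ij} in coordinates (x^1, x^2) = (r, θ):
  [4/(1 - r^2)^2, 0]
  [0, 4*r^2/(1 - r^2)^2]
For a 2×2 metric: det(g) = g_{11}·g_{22} - g_{12}·g_{21}
= (4/(1 - r^2)^2)·(4*r^2/(1 - r^2)^2) - (0)·(0)
= 16*r^2/(1 - r^2)^4 - 0
det(g) = 16*r^2/(1 - r^2)^4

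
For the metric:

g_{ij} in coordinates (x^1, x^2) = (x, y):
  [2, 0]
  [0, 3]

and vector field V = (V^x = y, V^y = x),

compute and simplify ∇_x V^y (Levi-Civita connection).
All Christoffel symbols are zero.
∇_x V^y = ∂_x V^y + Γ^y_{x j} V^j
  = (1) + (0)(y) + (0)(x)
  = 1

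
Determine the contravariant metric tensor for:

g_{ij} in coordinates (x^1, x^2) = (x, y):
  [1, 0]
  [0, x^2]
The metric is diagonal, so g^{ij} is diagonal with entries 1/g_{ii}: diag(1, 1/(x^2)).
g^{ij}:
  [1, 0]
  [0, 1/x^2]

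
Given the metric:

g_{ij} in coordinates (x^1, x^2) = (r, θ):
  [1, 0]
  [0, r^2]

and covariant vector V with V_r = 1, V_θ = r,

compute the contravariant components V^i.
Inverse metric (diagonal): g^{rr} = 1, g^{θθ} = 1/r^2
V^i = g^{ij} V_j:
V^r = (1)(1) + (0)(r) = 1
V^θ = (0)(1) + (1/r^2)(r) = 1/r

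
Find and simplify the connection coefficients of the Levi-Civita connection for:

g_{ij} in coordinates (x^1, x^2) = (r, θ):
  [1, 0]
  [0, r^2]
Using Γ^k_{ij} = (1/2) g^{km} (∂_i g_{mj} + ∂_j g_{mi} - ∂_m g_{ij}); the metric is diagonal, so only the m = k term contributes.
Non-zero symbols (using the symmetry Γ^k_{ij} = Γ^k_{ji}):
Γ^r_{θ θ} = (1/2) g^{rr} (∂_θ g_{rθ} + ∂_θ g_{rθ} - ∂_r g_{θθ}) = (1/2)(1)((0) + (0) - (2*r)) = -r
Γ^θ_{r θ} = (1/2) g^{θθ} (∂_r g_{θθ} + ∂_θ g_{θr} - ∂_θ g_{rθ}) = (1/2)(1/r^2)((2*r) + (0) - (0)) = 1/r
All other Christoffel symbols are zero.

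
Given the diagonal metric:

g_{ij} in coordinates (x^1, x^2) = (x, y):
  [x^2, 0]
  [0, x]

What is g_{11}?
With x^1 = x, x^2 = y, g_{11} = g_{xx} is the row-1, column-1 entry of the matrix.
g_{11} = x^2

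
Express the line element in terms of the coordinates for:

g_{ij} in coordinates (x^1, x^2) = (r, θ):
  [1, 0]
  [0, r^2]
ds^2 = g_{ij} dx^i dx^j; only the non-zero components contribute.
ds^2 = dr^2 + r^2 dθ^2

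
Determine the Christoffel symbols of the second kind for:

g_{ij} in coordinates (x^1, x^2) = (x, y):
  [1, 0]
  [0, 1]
Using Γ^k_{ij} = (1/2) g^{km} (∂_i g_{mj} + ∂_j g_{mi} - ∂_m g_{ij}); the metric is diagonal, so only the m = k term contributes.
Every metric component is constant, so all ∂_m g_{ij} = 0 and every Christoffel symbol vanishes.
All Christoffel symbols are zero.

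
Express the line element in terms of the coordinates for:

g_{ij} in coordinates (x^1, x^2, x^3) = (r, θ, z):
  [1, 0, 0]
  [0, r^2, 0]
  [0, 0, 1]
ds^2 = g_{ij} dx^i dx^j; only the non-zero components contribute.
ds^2 = dr^2 + r^2 dθ^2 + dz^2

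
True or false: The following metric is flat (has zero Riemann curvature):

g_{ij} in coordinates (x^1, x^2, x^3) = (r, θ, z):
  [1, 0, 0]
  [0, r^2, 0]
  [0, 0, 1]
Non-zero Christoffel symbols:
Γ^r_{θ θ} = -r
Γ^θ_{r θ} = 1/r
Ricci tensor: R_{rr} = 0, R_{rθ} = 0, R_{rz} = 0, R_{θθ} = 0, R_{θz} = 0, R_{zz} = 0
All R_{ij} vanish; in 3 dimensions the Riemann tensor is fully determined by the Ricci tensor, so R^i_{jkl} = 0: the metric is flat (curvilinear coordinates on flat space).
True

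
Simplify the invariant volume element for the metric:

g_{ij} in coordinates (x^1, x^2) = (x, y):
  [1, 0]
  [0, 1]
det(g) = 1
√|det(g)| = 1
Volume element: dV = 1 dx dy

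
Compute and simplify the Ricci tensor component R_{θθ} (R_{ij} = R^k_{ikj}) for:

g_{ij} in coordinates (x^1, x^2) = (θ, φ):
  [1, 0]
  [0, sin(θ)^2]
Non-zero Christoffel symbols (Γ^k_{ij} = Γ^k_{ji}):
Γ^θ_{φ φ} = -sin(2*θ)/2
Γ^φ_{θ φ} = 1/tan(θ)
R^θ_{θ θ θ} = 0 (a repeated index in an antisymmetric pair)
R^φ_{θ φ θ} = ∂_φ Γ^φ_{θ θ} - ∂_θ Γ^φ_{θ φ} + Γ^φ_{φ m} Γ^m_{θ θ} - Γ^φ_{θ m} Γ^m_{θ φ}
  = (0) - (-1/sin(θ)^2) + (0) - (1/tan(θ)^2) = 1
R_{θθ} = R^θ_{θ θ θ} + R^φ_{θ φ θ} = (0) + (1) = 1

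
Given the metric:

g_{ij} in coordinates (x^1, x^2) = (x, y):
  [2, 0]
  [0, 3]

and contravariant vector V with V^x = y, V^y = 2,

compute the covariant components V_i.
V_i = g_{ij} V^j:
V_x = (2)(y) + (0)(2) = 2*y
V_y = (0)(y) + (3)(2) = 6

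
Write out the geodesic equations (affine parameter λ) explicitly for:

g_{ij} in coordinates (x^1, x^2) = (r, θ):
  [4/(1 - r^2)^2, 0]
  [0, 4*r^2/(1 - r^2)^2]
Geodesic equation: d^2x^k/dλ^2 + Γ^k_{ij} (dx^i/dλ)(dx^j/dλ) = 0.
Non-zero Christoffel symbols:
Γ^r_{r r} = 2*r/(1 - r^2)
Γ^r_{θ θ} = (r^3 + r)/(r^2 - 1)
Γ^θ_{r θ} = (-r^2 - 1)/(r^3 - r)
Substituting (the symmetric pair Γ^k_{ij}, Γ^k_{ji} combines into a factor 2):
d^2r/dλ^2 + (2*r/(1 - r^2)) (dr/dλ)^2 + ((r^3 + r)/(r^2 - 1)) (dθ/dλ)^2 = 0
d^2θ/dλ^2 + ((-2*r^2 - 2)/(r^3 - r)) (dr/dλ)(dθ/dλ) = 0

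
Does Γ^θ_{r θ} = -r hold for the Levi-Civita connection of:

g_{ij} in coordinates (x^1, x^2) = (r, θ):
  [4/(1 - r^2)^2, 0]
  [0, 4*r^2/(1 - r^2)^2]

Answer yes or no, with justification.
Γ^θ_{r θ} = (1/2) g^{θθ} (∂_r g_{θθ} + ∂_θ g_{θr} - ∂_θ g_{rθ}) = (1/2)((1 - r^2)^2/(4*r^2))((-8*(r^3 + r)/(r^2 - 1)^3) + (0) - (0)) = (-r^2 - 1)/(r^3 - r)
This differs from the proposed value -r.
No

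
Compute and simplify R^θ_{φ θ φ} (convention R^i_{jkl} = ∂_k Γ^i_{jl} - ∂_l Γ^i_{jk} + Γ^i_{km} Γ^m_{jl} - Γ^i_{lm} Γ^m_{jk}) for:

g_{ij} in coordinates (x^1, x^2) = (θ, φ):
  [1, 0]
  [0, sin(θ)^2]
Non-zero Christoffel symbols (Γ^k_{ij} = Γ^k_{ji}):
Γ^θ_{φ φ} = -sin(2*θ)/2
Γ^φ_{θ φ} = 1/tan(θ)
R^θ_{φ θ φ} = ∂_θ Γ^θ_{φ φ} - ∂_φ Γ^θ_{φ θ} + Γ^θ_{θ m} Γ^m_{φ φ} - Γ^θ_{φ m} Γ^m_{φ θ}
  = (-cos(2*θ)) - (0) + (0) - (-cos(θ)^2) = sin(θ)^2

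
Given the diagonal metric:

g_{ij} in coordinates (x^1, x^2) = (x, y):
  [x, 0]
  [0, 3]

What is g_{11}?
With x^1 = x, x^2 = y, g_{11} = g_{xx} is the row-1, column-1 entry of the matrix.
g_{11} = x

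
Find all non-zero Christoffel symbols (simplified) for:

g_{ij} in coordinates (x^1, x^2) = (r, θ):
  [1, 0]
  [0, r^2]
Using Γ^k_{ij} = (1/2) g^{km} (∂_i g_{mj} + ∂_j g_{mi} - ∂_m g_{ij}); the metric is diagonal, so only the m = k term contributes.
Non-zero symbols (using the symmetry Γ^k_{ij} = Γ^k_{ji}):
Γ^r_{θ θ} = (1/2) g^{rr} (∂_θ g_{rθ} + ∂_θ g_{rθ} - ∂_r g_{θθ}) = (1/2)(1)((0) + (0) - (2*r)) = -r
Γ^θ_{r θ} = (1/2) g^{θθ} (∂_r g_{θθ} + ∂_θ g_{θr} - ∂_θ g_{rθ}) = (1/2)(1/r^2)((2*r) + (0) - (0)) = 1/r
All other Christoffel symbols are zero.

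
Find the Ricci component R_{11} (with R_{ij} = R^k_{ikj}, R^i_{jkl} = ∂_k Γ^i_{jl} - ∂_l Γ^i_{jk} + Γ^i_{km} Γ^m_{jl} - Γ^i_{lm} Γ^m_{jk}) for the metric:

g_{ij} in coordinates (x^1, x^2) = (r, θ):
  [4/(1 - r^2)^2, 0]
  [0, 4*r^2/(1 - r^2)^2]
Non-zero Christoffel symbols (Γ^k_{ij} = Γ^k_{ji}):
Γ^r_{r r} = 2*r/(1 - r^2)
Γ^r_{θ θ} = (r^3 + r)/(r^2 - 1)
Γ^θ_{r θ} = (-r^2 - 1)/(r^3 - r)
R^r_{r r r} = 0 (a repeated index in an antisymmetric pair)
R^θ_{r θ r} = ∂_θ Γ^θ_{r r} - ∂_r Γ^θ_{r θ} + Γ^θ_{θ m} Γ^m_{r r} - Γ^θ_{r m} Γ^m_{r θ}
  = (0) - ((r^4 + 4*r^2 - 1)/(r^3 - r)^2) + (2*(r^2 + 1)/(r^2 - 1)^2) - ((r^2 + 1)^2/(r^3 - r)^2) = -4/(r^2 - 1)^2
R_{rr} = R^r_{r r r} + R^θ_{r θ r} = (0) + (-4/(r^2 - 1)^2) = -4/(r^2 - 1)^2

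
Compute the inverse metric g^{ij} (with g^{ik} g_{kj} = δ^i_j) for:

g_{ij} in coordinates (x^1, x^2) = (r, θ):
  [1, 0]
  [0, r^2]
The metric is diagonal, so g^{ij} is diagonal with entries 1/g_{ii}: diag(1, 1/(r^2)).
g^{ij}:
  [1, 0]
  [0, 1/r^2]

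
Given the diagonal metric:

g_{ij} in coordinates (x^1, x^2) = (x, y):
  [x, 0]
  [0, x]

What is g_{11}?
With x^1 = x, x^2 = y, g_{11} = g_{xx} is the row-1, column-1 entry of the matrix.
g_{11} = x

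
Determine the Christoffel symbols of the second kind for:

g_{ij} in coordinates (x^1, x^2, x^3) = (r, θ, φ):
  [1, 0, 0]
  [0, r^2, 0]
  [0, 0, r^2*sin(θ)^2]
Using Γ^k_{ij} = (1/2) g^{km} (∂_i g_{mj} + ∂_j g_{mi} - ∂_m g_{ij}); the metric is diagonal, so only the m = k term contributes.
Non-zero symbols (using the symmetry Γ^k_{ij} = Γ^k_{ji}):
Γ^r_{θ θ} = (1/2) g^{rr} (∂_θ g_{rθ} + ∂_θ g_{rθ} - ∂_r g_{θθ}) = (1/2)(1)((0) + (0) - (2*r)) = -r
Γ^r_{φ φ} = (1/2) g^{rr} (∂_φ g_{rφ} + ∂_φ g_{rφ} - ∂_r g_{φφ}) = (1/2)(1)((0) + (0) - (2*r*sin(θ)^2)) = -r*sin(θ)^2
Γ^θ_{r θ} = (1/2) g^{θθ} (∂_r g_{θθ} + ∂_θ g_{θr} - ∂_θ g_{rθ}) = (1/2)(1/r^2)((2*r) + (0) - (0)) = 1/r
Γ^θ_{φ φ} = (1/2) g^{θθ} (∂_φ g_{θφ} + ∂_φ g_{θφ} - ∂_θ g_{φφ}) = (1/2)(1/r^2)((0) + (0) - (r^2*sin(2*θ))) = -sin(2*θ)/2
Γ^φ_{r φ} = (1/2) g^{φφ} (∂_r g_{φφ} + ∂_φ g_{φr} - ∂_φ g_{rφ}) = (1/2)(1/(r^2*sin(θ)^2))((2*r*sin(θ)^2) + (0) - (0)) = 1/r
Γ^φ_{θ φ} = (1/2) g^{φφ} (∂_θ g_{φφ} + ∂_φ g_{φθ} - ∂_φ g_{θφ}) = (1/2)(1/(r^2*sin(θ)^2))((r^2*sin(2*θ)) + (0) - (0)) = 1/tan(θ)
All other Christoffel symbols are zero.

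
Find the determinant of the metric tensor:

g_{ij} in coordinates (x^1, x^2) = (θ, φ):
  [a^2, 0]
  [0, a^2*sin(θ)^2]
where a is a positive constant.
For a 2×2 metric: det(g) = g_{11}·g_{22} - g_{12}·g_{21}
= (a^2)·(a^2*sin(θ)^2) - (0)·(0)
= a^4*sin(θ)^2 - 0
det(g) = a^4*sin(θ)^2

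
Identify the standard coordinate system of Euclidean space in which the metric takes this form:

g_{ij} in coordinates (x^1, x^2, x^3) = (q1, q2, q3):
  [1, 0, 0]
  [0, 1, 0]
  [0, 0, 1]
All components are constant and the metric is the identity, i.e. orthonormal rectilinear coordinates.
Cartesian (3D) coordinates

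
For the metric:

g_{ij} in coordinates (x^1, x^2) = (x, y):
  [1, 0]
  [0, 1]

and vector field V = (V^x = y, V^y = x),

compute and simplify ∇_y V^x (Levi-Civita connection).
All Christoffel symbols are zero.
∇_y V^x = ∂_y V^x + Γ^x_{y j} V^j
  = (1) + (0)(y) + (0)(x)
  = 1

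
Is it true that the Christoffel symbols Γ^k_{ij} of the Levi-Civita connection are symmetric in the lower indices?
The Levi-Civita connection is torsion-free, which is exactly Γ^k_{ij} = Γ^k_{ji}.
Yes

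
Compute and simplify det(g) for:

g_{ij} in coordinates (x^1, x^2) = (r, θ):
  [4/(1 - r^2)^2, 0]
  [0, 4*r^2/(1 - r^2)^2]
For a 2×2 metric: det(g) = g_{11}·g_{22} - g_{12}·g_{21}
= (4/(1 - r^2)^2)·(4*r^2/(1 - r^2)^2) - (0)·(0)
= 16*r^2/(1 - r^2)^4 - 0
det(g) = 16*r^2/(1 - r^2)^4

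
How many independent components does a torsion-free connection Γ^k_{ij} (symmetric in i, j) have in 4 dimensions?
Γ^k_{ij} has n choices for the upper index and n(n+1)/2 independent symmetric lower index pairs.
Total = 4 × 4×5/2 = 4 × 10 = 40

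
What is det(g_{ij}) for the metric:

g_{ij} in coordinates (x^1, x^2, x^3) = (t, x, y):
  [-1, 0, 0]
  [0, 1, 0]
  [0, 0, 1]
Diagonal metric: det(g) = g_{11}·g_{22}·g_{33}
= (-1)·(1)·(1)
det(g) = -1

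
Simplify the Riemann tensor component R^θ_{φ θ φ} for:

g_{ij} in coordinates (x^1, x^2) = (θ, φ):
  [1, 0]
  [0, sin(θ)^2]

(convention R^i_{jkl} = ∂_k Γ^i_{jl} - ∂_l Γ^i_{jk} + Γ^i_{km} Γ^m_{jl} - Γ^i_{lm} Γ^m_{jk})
Non-zero Christoffel symbols (Γ^k_{ij} = Γ^k_{ji}):
Γ^θ_{φ φ} = -sin(2*θ)/2
Γ^φ_{θ φ} = 1/tan(θ)
R^θ_{φ θ φ} = ∂_θ Γ^θ_{φ φ} - ∂_φ Γ^θ_{φ θ} + Γ^θ_{θ m} Γ^m_{φ φ} - Γ^θ_{φ m} Γ^m_{φ θ}
  = (-cos(2*θ)) - (0) + (0) - (-cos(θ)^2) = sin(θ)^2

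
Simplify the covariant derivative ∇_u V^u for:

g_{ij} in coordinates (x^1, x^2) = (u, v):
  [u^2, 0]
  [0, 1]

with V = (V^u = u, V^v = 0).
Non-zero Christoffel symbols:
Γ^u_{u u} = 1/u
∇_u V^u = ∂_u V^u + Γ^u_{u j} V^j
  = (1) + (1/u)(u) + (0)(0)
  = 2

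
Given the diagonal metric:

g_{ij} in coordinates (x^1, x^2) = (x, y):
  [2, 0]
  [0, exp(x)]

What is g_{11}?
With x^1 = x, x^2 = y, g_{11} = g_{xx} is the row-1, column-1 entry of the matrix.
g_{11} = 2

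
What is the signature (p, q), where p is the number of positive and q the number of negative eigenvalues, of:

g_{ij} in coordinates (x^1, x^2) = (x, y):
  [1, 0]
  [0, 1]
The metric is diagonal, so its eigenvalues are the diagonal entries: 1, 1 (at a generic point, where coordinate-dependent entries are positive).
2 positive, 0 negative.
(2, 0) - Riemannian (positive definite)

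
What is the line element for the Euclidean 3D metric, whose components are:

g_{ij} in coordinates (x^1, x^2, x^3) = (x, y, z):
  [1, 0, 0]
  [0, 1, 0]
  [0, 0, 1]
ds^2 = g_{ij} dx^i dx^j; only the non-zero components contribute.
ds^2 = dx^2 + dy^2 + dz^2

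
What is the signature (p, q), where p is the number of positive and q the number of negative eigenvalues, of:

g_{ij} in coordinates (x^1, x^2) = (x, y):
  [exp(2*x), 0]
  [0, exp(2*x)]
The metric is diagonal, so its eigenvalues are the diagonal entries: exp(2*x), exp(2*x) (at a generic point, where coordinate-dependent entries are positive).
2 positive, 0 negative.
(2, 0) - Riemannian (positive definite)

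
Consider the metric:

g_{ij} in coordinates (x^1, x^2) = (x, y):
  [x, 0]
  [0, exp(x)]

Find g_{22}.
With x^1 = x, x^2 = y, g_{22} = g_{yy} is the row-2, column-2 entry of the matrix.
g_{22} = exp(x)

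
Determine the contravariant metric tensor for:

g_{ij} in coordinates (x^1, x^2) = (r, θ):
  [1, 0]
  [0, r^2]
The metric is diagonal, so g^{ij} is diagonal with entries 1/g_{ii}: diag(1, 1/(r^2)).
g^{ij}:
  [1, 0]
  [0, 1/r^2]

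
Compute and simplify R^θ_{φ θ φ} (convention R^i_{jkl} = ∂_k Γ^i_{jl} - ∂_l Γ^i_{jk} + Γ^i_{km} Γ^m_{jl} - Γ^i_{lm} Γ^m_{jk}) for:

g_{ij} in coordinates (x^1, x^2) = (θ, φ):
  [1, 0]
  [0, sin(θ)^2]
Non-zero Christoffel symbols (Γ^k_{ij} = Γ^k_{ji}):
Γ^θ_{φ φ} = -sin(2*θ)/2
Γ^φ_{θ φ} = 1/tan(θ)
R^θ_{φ θ φ} = ∂_θ Γ^θ_{φ φ} - ∂_φ Γ^θ_{φ θ} + Γ^θ_{θ m} Γ^m_{φ φ} - Γ^θ_{φ m} Γ^m_{φ θ}
  = (-cos(2*θ)) - (0) + (0) - (-cos(θ)^2) = sin(θ)^2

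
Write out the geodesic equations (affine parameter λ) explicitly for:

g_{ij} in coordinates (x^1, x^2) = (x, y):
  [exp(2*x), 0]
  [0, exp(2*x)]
Geodesic equation: d^2x^k/dλ^2 + Γ^k_{ij} (dx^i/dλ)(dx^j/dλ) = 0.
Non-zero Christoffel symbols:
Γ^x_{x x} = 1
Γ^x_{y y} = -1
Γ^y_{x y} = 1
Substituting (the symmetric pair Γ^k_{ij}, Γ^k_{ji} combines into a factor 2):
d^2x/dλ^2 + (dx/dλ)^2 - (dy/dλ)^2 = 0
d^2y/dλ^2 + 2 (dx/dλ)(dy/dλ) = 0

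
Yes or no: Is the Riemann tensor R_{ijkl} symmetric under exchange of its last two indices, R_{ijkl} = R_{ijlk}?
It is antisymmetric in the last pair: R_{ijkl} = -R_{ijlk}.
No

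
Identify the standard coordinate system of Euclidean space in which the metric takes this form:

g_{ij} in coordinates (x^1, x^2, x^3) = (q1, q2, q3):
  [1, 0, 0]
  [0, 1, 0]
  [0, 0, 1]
All components are constant and the metric is the identity, i.e. orthonormal rectilinear coordinates.
Cartesian (3D) coordinates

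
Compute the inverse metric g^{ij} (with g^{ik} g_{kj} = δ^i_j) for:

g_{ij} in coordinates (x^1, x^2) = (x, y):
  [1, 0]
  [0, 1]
The metric is diagonal, so g^{ij} is diagonal with entries 1/g_{ii}: diag(1, 1).
g^{ij}:
  [1, 0]
  [0, 1]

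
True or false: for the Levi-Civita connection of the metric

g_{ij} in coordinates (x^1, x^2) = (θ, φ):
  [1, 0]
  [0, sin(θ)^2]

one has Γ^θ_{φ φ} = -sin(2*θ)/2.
Γ^θ_{φ φ} = (1/2) g^{θθ} (∂_φ g_{θφ} + ∂_φ g_{θφ} - ∂_θ g_{φφ}) = (1/2)(1)((0) + (0) - (sin(2*θ))) = -sin(2*θ)/2
This equals the proposed value -sin(2*θ)/2.
True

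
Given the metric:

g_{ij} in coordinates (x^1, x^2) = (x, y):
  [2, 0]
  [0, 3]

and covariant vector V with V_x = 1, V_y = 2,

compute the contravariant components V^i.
Inverse metric (diagonal): g^{xx} = 1/2, g^{yy} = 1/3
V^i = g^{ij} V_j:
V^x = (1/2)(1) + (0)(2) = 1/2
V^y = (0)(1) + (1/3)(2) = 2/3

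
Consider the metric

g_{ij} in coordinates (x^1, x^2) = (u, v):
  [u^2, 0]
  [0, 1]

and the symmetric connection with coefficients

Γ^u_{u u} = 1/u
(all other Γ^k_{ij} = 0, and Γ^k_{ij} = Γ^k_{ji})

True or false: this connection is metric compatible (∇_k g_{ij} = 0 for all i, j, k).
Using ∇_k g_{ij} = ∂_k g_{ij} - Γ^m_{ki} g_{mj} - Γ^m_{kj} g_{im}:
e.g. ∇_u g_{uu} = (2*u) - (u) - (u) = 0
Every component ∇_k g_{ij} vanishes: the connection is metric compatible.
True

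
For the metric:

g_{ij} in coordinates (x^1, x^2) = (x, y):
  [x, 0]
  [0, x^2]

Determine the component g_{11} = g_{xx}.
With x^1 = x, x^2 = y, g_{11} = g_{xx} is the row-1, column-1 entry of the matrix.
g_{11} = x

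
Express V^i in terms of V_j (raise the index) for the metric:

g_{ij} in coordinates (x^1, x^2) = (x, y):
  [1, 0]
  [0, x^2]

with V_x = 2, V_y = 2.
Inverse metric (diagonal): g^{xx} = 1, g^{yy} = 1/x^2
V^i = g^{ij} V_j:
V^x = (1)(2) + (0)(2) = 2
V^y = (0)(2) + (1/x^2)(2) = 2/x^2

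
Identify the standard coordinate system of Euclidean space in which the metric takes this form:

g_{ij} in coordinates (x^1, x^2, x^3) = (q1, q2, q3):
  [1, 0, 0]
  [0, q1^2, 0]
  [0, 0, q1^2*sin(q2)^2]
The line element ds^2 = dq1^2 + q1^2 dq2^2 + q1^2 sin(q2)^2 dq3^2 is dr^2 + r^2 dθ^2 + r^2 sin(θ)^2 dφ^2 with q1 = r, q2 = θ, q3 = φ.
spherical coordinates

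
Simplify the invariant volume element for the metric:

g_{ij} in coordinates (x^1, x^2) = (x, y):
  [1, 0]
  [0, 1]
det(g) = 1
√|det(g)| = 1
Volume element: dV = 1 dx dy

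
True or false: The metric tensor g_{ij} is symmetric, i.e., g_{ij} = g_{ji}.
By definition the metric is a symmetric bilinear form, g_{ij} = g_{ji}.
True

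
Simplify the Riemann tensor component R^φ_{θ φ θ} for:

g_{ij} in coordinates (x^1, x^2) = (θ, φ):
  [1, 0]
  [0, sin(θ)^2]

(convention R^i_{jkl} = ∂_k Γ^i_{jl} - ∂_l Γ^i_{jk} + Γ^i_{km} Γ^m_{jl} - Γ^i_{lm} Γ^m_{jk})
Non-zero Christoffel symbols (Γ^k_{ij} = Γ^k_{ji}):
Γ^θ_{φ φ} = -sin(2*θ)/2
Γ^φ_{θ φ} = 1/tan(θ)
R^φ_{θ φ θ} = ∂_φ Γ^φ_{θ θ} - ∂_θ Γ^φ_{θ φ} + Γ^φ_{φ m} Γ^m_{θ θ} - Γ^φ_{θ m} Γ^m_{θ φ}
  = (0) - (-1/sin(θ)^2) + (0) - (1/tan(θ)^2) = 1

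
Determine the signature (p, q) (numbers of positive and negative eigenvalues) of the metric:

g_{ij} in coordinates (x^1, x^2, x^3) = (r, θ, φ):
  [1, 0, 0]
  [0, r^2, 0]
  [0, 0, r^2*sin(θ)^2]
The metric is diagonal, so its eigenvalues are the diagonal entries: 1, r^2, r^2*sin(θ)^2 (at a generic point, where coordinate-dependent entries are positive).
3 positive, 0 negative.
(3, 0) - Riemannian (positive definite)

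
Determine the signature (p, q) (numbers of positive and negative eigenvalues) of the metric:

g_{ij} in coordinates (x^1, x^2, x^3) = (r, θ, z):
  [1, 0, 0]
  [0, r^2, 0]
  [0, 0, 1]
The metric is diagonal, so its eigenvalues are the diagonal entries: 1, r^2, 1 (at a generic point, where coordinate-dependent entries are positive).
3 positive, 0 negative.
(3, 0) - Riemannian (positive definite)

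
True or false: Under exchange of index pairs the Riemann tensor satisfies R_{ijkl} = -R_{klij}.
The pair-exchange symmetry has a plus sign: R_{ijkl} = +R_{klij}.
False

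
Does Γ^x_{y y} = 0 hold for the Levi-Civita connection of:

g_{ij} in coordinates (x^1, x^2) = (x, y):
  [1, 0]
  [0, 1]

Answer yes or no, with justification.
Γ^x_{y y} = (1/2) g^{xx} (∂_y g_{xy} + ∂_y g_{xy} - ∂_x g_{yy}) = (1/2)(1)((0) + (0) - (0)) = 0
This equals the proposed value 0.
Yes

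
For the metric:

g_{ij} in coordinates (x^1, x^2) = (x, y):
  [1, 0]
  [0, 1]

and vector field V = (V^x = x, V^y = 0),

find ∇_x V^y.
All Christoffel symbols are zero.
∇_x V^y = ∂_x V^y + Γ^y_{x j} V^j
  = (0) + (0)(x) + (0)(0)
  = 0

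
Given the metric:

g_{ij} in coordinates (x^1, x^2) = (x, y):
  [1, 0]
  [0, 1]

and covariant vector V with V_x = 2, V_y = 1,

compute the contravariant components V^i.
Inverse metric (diagonal): g^{xx} = 1, g^{yy} = 1
V^i = g^{ij} V_j:
V^x = (1)(2) + (0)(1) = 2
V^y = (0)(2) + (1)(1) = 1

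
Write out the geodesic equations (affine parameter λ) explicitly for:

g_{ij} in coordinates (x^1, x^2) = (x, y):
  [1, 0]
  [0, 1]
Geodesic equation: d^2x^k/dλ^2 + Γ^k_{ij} (dx^i/dλ)(dx^j/dλ) = 0.
All Christoffel symbols vanish, so the geodesics are straight lines:
d^2x/dλ^2 = 0
d^2y/dλ^2 = 0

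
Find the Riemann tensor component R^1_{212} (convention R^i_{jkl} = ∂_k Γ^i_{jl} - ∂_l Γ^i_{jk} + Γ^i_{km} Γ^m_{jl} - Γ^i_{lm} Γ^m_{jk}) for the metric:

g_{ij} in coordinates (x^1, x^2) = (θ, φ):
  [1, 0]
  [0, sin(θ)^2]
Non-zero Christoffel symbols (Γ^k_{ij} = Γ^k_{ji}):
Γ^θ_{φ φ} = -sin(2*θ)/2
Γ^φ_{θ φ} = 1/tan(θ)
R^θ_{φ θ φ} = ∂_θ Γ^θ_{φ φ} - ∂_φ Γ^θ_{φ θ} + Γ^θ_{θ m} Γ^m_{φ φ} - Γ^θ_{φ m} Γ^m_{φ θ}
  = (-cos(2*θ)) - (0) + (0) - (-cos(θ)^2) = sin(θ)^2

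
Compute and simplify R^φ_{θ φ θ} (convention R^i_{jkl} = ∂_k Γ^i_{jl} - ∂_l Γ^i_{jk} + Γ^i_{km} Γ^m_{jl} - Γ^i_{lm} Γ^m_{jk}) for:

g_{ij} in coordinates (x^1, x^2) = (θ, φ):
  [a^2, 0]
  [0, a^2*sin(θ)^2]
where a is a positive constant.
Non-zero Christoffel symbols (Γ^k_{ij} = Γ^k_{ji}):
Γ^θ_{φ φ} = -sin(2*θ)/2
Γ^φ_{θ φ} = 1/tan(θ)
R^φ_{θ φ θ} = ∂_φ Γ^φ_{θ θ} - ∂_θ Γ^φ_{θ φ} + Γ^φ_{φ m} Γ^m_{θ θ} - Γ^φ_{θ m} Γ^m_{θ φ}
  = (0) - (-1/sin(θ)^2) + (0) - (1/tan(θ)^2) = 1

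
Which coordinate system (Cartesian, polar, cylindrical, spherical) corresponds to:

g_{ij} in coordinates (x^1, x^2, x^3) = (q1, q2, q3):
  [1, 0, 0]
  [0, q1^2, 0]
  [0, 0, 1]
The line element ds^2 = dq1^2 + q1^2 dq2^2 + dq3^2 is dr^2 + r^2 dθ^2 + dz^2 with q1 = r, q2 = θ, q3 = z.
cylindrical coordinates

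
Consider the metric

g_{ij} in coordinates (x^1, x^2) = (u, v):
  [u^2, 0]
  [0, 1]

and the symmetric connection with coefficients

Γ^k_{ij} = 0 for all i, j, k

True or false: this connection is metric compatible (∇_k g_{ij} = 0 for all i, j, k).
Using ∇_k g_{ij} = ∂_k g_{ij} - Γ^m_{ki} g_{mj} - Γ^m_{kj} g_{im}:
∇_u g_{uu} = (2*u) - (0) - (0) = 2*u ≠ 0
So the connection is not metric compatible (it is not the Levi-Civita connection).
False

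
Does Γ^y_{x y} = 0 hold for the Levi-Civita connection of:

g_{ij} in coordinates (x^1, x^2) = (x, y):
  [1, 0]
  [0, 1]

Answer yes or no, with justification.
Γ^y_{x y} = (1/2) g^{yy} (∂_x g_{yy} + ∂_y g_{yx} - ∂_y g_{xy}) = (1/2)(1)((0) + (0) - (0)) = 0
This equals the proposed value 0.
Yes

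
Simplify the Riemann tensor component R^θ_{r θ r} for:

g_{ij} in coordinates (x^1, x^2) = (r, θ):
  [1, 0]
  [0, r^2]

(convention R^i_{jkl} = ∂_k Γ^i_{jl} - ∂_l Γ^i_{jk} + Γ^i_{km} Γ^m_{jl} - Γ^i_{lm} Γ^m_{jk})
Non-zero Christoffel symbols (Γ^k_{ij} = Γ^k_{ji}):
Γ^r_{θ θ} = -r
Γ^θ_{r θ} = 1/r
R^θ_{r θ r} = ∂_θ Γ^θ_{r r} - ∂_r Γ^θ_{r θ} + Γ^θ_{θ m} Γ^m_{r r} - Γ^θ_{r m} Γ^m_{r θ}
  = (0) - (-1/r^2) + (0) - (1/r^2) = 0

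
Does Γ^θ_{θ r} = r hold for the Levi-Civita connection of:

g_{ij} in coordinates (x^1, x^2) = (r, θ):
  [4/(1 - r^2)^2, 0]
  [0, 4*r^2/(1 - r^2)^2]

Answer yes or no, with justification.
Γ^θ_{θ r} = (1/2) g^{θθ} (∂_θ g_{θr} + ∂_r g_{θθ} - ∂_θ g_{θr}) = (1/2)((1 - r^2)^2/(4*r^2))((0) + (-8*(r^3 + r)/(r^2 - 1)^3) - (0)) = (-r^2 - 1)/(r^3 - r)
This differs from the proposed value r.
No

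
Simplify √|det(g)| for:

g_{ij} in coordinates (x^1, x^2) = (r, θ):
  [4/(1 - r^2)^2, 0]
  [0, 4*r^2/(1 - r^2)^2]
det(g) = 16*r^2/(1 - r^2)^4
√|det(g)| = 4*r/(r^2 - 1)^2
Volume element: dV = 4*r/(r^2 - 1)^2 dr dθ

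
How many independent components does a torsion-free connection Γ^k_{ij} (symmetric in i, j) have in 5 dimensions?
Γ^k_{ij} has n choices for the upper index and n(n+1)/2 independent symmetric lower index pairs.
Total = 5 × 5×6/2 = 5 × 15 = 75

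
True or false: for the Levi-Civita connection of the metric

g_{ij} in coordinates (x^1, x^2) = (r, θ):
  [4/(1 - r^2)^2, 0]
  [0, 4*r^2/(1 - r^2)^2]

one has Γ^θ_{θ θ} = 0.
Γ^θ_{θ θ} = (1/2) g^{θθ} (∂_θ g_{θθ} + ∂_θ g_{θθ} - ∂_θ g_{θθ}) = (1/2)((1 - r^2)^2/(4*r^2))((0) + (0) - (0)) = 0
This equals the proposed value 0.
True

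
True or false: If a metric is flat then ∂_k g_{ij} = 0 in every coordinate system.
Flatness means R^i_{jkl} = 0; the components can still vary, e.g. the flat plane in polar coordinates has g_{θθ} = r^2.
False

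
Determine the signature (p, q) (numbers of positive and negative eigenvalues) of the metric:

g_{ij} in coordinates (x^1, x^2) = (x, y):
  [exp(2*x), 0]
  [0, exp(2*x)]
The metric is diagonal, so its eigenvalues are the diagonal entries: exp(2*x), exp(2*x) (at a generic point, where coordinate-dependent entries are positive).
2 positive, 0 negative.
(2, 0) - Riemannian (positive definite)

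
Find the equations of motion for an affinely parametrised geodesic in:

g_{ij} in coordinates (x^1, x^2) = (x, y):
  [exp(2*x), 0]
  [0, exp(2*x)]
Geodesic equation: d^2x^k/dλ^2 + Γ^k_{ij} (dx^i/dλ)(dx^j/dλ) = 0.
Non-zero Christoffel symbols:
Γ^x_{x x} = 1
Γ^x_{y y} = -1
Γ^y_{x y} = 1
Substituting (the symmetric pair Γ^k_{ij}, Γ^k_{ji} combines into a factor 2):
d^2x/dλ^2 + (dx/dλ)^2 - (dy/dλ)^2 = 0
d^2y/dλ^2 + 2 (dx/dλ)(dy/dλ) = 0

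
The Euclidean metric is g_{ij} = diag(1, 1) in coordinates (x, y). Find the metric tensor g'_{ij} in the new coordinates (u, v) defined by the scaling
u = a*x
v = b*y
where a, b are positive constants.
Invert the transformation: x = u/a, y = v/b
g'_{ij} = (∂x^k/∂x'^i)(∂x^l/∂x'^j) g_{kl}; with g_{kl} = δ_{kl} this is Σ_k (∂x^k/∂x'^i)(∂x^k/∂x'^j).
Jacobian: ∂x/∂u = 1/a, ∂x/∂v = 0, ∂y/∂u = 0, ∂y/∂v = 1/b
g'_{uu} = (1/a)(1/a) + (0)(0) = 1/a^2
g'_{uv} = (1/a)(0) + (0)(1/b) = 0
g'_{vv} = (0)(0) + (1/b)(1/b) = 1/b^2
g'_{ij} = diag(1/a^2, 1/b^2)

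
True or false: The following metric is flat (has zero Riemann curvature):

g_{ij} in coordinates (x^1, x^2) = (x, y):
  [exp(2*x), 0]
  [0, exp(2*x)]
Non-zero Christoffel symbols:
Γ^x_{x x} = 1
Γ^x_{y y} = -1
Γ^y_{x y} = 1
Ricci tensor: R_{xx} = 0, R_{xy} = 0, R_{yy} = 0
All R_{ij} vanish; in 2 dimensions the Riemann tensor is fully determined by the Ricci tensor, so R^i_{jkl} = 0: the metric is flat (curvilinear coordinates on flat space).
True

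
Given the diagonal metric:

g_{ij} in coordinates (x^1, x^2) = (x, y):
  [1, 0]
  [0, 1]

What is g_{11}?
With x^1 = x, x^2 = y, g_{11} = g_{xx} is the row-1, column-1 entry of the matrix.
g_{11} = 1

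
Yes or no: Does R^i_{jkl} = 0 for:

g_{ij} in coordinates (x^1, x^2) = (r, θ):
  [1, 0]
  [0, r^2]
Non-zero Christoffel symbols:
Γ^r_{θ θ} = -r
Γ^θ_{r θ} = 1/r
Ricci tensor: R_{rr} = 0, R_{rθ} = 0, R_{θθ} = 0
All R_{ij} vanish; in 2 dimensions the Riemann tensor is fully determined by the Ricci tensor, so R^i_{jkl} = 0: the metric is flat (curvilinear coordinates on flat space).
Yes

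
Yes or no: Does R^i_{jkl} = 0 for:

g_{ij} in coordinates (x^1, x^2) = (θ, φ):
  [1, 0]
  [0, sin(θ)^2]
Non-zero Christoffel symbols:
Γ^θ_{φ φ} = -sin(2*θ)/2
Γ^φ_{θ φ} = 1/tan(θ)
Ricci tensor: R_{θθ} = 1, R_{θφ} = 0, R_{φφ} = sin(θ)^2
The Ricci tensor is non-zero, so the Riemann tensor is non-zero: not flat.
No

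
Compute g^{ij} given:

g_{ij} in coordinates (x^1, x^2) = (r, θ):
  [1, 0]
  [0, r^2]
The metric is diagonal, so g^{ij} is diagonal with entries 1/g_{ii}: diag(1, 1/(r^2)).
g^{ij}:
  [1, 0]
  [0, 1/r^2]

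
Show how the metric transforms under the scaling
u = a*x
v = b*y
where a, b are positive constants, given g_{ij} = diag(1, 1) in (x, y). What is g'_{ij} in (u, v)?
Invert the transformation: x = u/a, y = v/b
g'_{ij} = (∂x^k/∂x'^i)(∂x^l/∂x'^j) g_{kl}; with g_{kl} = δ_{kl} this is Σ_k (∂x^k/∂x'^i)(∂x^k/∂x'^j).
Jacobian: ∂x/∂u = 1/a, ∂x/∂v = 0, ∂y/∂u = 0, ∂y/∂v = 1/b
g'_{uu} = (1/a)(1/a) + (0)(0) = 1/a^2
g'_{uv} = (1/a)(0) + (0)(1/b) = 0
g'_{vv} = (0)(0) + (1/b)(1/b) = 1/b^2
g'_{ij} = diag(1/a^2, 1/b^2)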